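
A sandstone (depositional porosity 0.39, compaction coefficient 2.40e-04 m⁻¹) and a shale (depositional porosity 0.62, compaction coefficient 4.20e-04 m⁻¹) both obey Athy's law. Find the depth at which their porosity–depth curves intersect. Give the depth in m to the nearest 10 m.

2580 m

Working in km (1 km = 1000 m; k in km⁻¹ = k in m⁻¹ × 1000):
Set φ₀ₐ e^(−kₐd) = φ₀ᵦ e^(−kᵦd) ⇒ ln(φ₀ₐ/φ₀ᵦ) = (kₐ − kᵦ)·d
d = ln(0.39/0.62) / (0.24 − 0.42) = -0.4636 / -0.18 = 2.575 km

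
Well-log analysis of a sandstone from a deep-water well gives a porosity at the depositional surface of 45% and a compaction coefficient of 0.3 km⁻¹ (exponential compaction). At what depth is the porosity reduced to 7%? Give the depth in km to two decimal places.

6.20 km

Invert Athy's law: Z = ln(n₀/n) / c
Z = ln(0.45/0.07) / 0.3 = ln(6.429) / 0.3 = 1.8608 / 0.3 = 6.203 km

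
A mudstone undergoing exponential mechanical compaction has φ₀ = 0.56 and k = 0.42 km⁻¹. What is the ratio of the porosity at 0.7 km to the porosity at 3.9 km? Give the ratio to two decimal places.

φ(Z₁)/φ(Z₂) = e^(−k·Z₁)/e^(−k·Z₂) = e^{k(Z₂−Z₁)}
= exp(0.42 × 3.2) = exp(1.344) = 3.8344

3.83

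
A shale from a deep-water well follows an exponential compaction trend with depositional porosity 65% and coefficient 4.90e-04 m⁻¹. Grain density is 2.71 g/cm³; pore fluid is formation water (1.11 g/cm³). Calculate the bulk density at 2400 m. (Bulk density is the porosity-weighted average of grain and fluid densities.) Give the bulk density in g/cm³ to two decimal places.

Working in km (1 km = 1000 m; k in km⁻¹ = k in m⁻¹ × 1000):
Porosity at depth: n = 0.65·exp(−0.49×2.4) = 0.65×0.3085 = 0.2005
Bulk density: ρ_b = (1−n)ρ_g + n·ρ_f = 0.7995×2.71 + 0.2005×1.11
       = 2.167 + 0.223 = 2.389 g/cm³

2.39 g/cm³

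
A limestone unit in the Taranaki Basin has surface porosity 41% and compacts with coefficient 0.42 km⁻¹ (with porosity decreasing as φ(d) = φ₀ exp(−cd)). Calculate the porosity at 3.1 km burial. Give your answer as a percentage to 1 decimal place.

11.2%

φ = φ₀·exp(−c·d) = 0.41 × exp(−0.42 × 3.1) = 0.41 × exp(−1.302)
  = 0.41 × 0.2720 = 0.1115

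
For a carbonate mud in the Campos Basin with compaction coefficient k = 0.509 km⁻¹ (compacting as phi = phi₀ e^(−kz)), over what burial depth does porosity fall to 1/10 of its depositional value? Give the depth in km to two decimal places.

phi/phi₀ = 1/10 ⇒ exp(−k·z) = 1/10 ⇒ z = ln(10) / k
z = 2.3026 / 0.509 = 4.524 km

4.52 km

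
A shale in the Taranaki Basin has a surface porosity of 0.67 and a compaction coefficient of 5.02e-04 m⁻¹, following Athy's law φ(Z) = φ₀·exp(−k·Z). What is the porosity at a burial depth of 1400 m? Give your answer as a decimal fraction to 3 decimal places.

Working in km (1 km = 1000 m; k in km⁻¹ = k in m⁻¹ × 1000):
φ = φ₀·exp(−k·Z) = 0.67 × exp(−0.502 × 1.4) = 0.67 × exp(−0.7028)
  = 0.67 × 0.4952 = 0.3318

0.332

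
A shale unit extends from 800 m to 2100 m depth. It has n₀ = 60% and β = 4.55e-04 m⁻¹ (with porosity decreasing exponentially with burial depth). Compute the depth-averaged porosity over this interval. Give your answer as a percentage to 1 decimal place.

31.5%

Working in km (1 km = 1000 m; β in km⁻¹ = β in m⁻¹ × 1000):
⟨n⟩ = (1/(d₂−d₁)) ∫ n₀ e^(−βd) dd = n₀·(e^(−β·d₁) − e^(−β·d₂)) / (β·(d₂−d₁))
e^(−0.455×0.8) = 0.6949; e^(−0.455×2.1) = 0.3846
⟨n⟩ = 0.6 × (0.6949 − 0.3846) / (0.455 × 1.3) = 0.6 × 0.5246 = 0.3147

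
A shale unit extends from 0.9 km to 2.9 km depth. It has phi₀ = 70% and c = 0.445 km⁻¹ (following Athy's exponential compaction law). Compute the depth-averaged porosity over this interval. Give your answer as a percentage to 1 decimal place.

31.1%

⟨phi⟩ = (1/(Z₂−Z₁)) ∫ phi₀ e^(−cZ) dZ = phi₀·(e^(−c·Z₁) − e^(−c·Z₂)) / (c·(Z₂−Z₁))
e^(−0.445×0.9) = 0.6700; e^(−0.445×2.9) = 0.2751
⟨phi⟩ = 0.7 × (0.6700 − 0.2751) / (0.445 × 2) = 0.7 × 0.4437 = 0.3106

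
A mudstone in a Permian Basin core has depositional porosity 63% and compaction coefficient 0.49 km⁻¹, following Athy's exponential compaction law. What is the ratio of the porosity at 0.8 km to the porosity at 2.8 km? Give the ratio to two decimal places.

φ(Z₁)/φ(Z₂) = e^(−β·Z₁)/e^(−β·Z₂) = e^{β(Z₂−Z₁)}
= exp(0.49 × 2) = exp(0.98) = 2.6645

2.66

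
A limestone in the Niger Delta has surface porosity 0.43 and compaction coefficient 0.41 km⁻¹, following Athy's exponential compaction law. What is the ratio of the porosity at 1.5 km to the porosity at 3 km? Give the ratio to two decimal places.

1.85

phi(z₁)/phi(z₂) = e^(−c·z₁)/e^(−c·z₂) = e^{c(z₂−z₁)}
= exp(0.41 × 1.5) = exp(0.615) = 1.8497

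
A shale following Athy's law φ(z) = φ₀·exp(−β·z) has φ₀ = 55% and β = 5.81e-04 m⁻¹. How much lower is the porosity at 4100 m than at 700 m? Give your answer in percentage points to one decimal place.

31.5 percentage points

Working in km (1 km = 1000 m; β in km⁻¹ = β in m⁻¹ × 1000):
φ(0.7) = 0.55·e^(−0.581×0.7) = 0.3662
φ(4.1) = 0.55·e^(−0.581×4.1) = 0.0508
Δφ = 0.3662 − 0.0508 = 0.3154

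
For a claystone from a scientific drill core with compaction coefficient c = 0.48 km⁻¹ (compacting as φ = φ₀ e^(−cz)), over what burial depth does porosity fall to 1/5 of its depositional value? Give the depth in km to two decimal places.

φ/φ₀ = 1/5 ⇒ exp(−c·z) = 1/5 ⇒ z = ln(5) / c
z = 1.6094 / 0.48 = 3.353 km

3.35 km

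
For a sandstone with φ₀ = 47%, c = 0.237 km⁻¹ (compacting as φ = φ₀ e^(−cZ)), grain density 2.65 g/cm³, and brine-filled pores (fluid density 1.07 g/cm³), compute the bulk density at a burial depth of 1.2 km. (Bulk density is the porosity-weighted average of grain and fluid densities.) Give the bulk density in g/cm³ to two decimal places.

2.09 g/cm³

Porosity at depth: φ = 0.47·exp(−0.237×1.2) = 0.47×0.7525 = 0.3537
Bulk density: ρ_b = (1−φ)ρ_g + φ·ρ_f = 0.6463×2.65 + 0.3537×1.07
       = 1.713 + 0.378 = 2.091 g/cm³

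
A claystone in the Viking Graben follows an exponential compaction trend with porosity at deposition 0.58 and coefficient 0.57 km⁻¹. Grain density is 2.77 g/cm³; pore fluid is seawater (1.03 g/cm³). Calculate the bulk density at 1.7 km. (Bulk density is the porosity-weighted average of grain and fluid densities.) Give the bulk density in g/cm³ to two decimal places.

Porosity at depth: phi = 0.58·exp(−0.57×1.7) = 0.58×0.3795 = 0.2201
Bulk density: ρ_b = (1−phi)ρ_g + phi·ρ_f = 0.7799×2.77 + 0.2201×1.03
       = 2.160 + 0.227 = 2.387 g/cm³

2.39 g/cm³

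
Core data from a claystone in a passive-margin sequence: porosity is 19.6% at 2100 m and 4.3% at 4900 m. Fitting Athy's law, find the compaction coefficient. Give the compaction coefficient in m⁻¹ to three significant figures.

Working in km (1 km = 1000 m; k in km⁻¹ = k in m⁻¹ × 1000):
Athy: n(d) = n₀ e^(−kd) ⇒ n₁/n₂ = e^{k(d₂−d₁)} ⇒ k = ln(n₁/n₂)/(d₂−d₁)
k = ln(0.196/0.043) / (4.9 − 2.1) = ln(4.558) / 2.8 = 1.5169 / 2.8 = 0.5418 km⁻¹

0.000542 m⁻¹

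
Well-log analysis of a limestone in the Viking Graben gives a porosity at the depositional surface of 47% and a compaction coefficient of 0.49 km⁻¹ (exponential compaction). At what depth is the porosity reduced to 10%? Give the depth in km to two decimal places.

Invert Athy's law: Z = ln(phi₀/phi) / β
Z = ln(0.47/0.1) / 0.49 = ln(4.7) / 0.49 = 1.5476 / 0.49 = 3.158 km

3.16 km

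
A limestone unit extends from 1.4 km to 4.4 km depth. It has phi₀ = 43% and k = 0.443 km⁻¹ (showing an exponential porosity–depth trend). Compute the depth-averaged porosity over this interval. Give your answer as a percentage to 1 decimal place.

12.8%

⟨phi⟩ = (1/(z₂−z₁)) ∫ phi₀ e^(−kz) dz = phi₀·(e^(−k·z₁) − e^(−k·z₂)) / (k·(z₂−z₁))
e^(−0.443×1.4) = 0.5378; e^(−0.443×4.4) = 0.1424
⟨phi⟩ = 0.43 × (0.5378 − 0.1424) / (0.443 × 3) = 0.43 × 0.2976 = 0.1279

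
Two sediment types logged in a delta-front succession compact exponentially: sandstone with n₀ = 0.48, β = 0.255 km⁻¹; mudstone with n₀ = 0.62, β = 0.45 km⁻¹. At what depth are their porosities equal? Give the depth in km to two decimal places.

Set n₀ₐ e^(−βₐZ) = n₀ᵦ e^(−βᵦZ) ⇒ ln(n₀ₐ/n₀ᵦ) = (βₐ − βᵦ)·Z
Z = ln(0.48/0.62) / (0.255 − 0.45) = -0.2559 / -0.195 = 1.312 km

1.31 km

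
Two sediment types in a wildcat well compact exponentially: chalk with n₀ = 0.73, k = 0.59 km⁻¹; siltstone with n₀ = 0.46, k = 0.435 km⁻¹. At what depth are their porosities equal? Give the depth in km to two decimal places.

Set n₀ₐ e^(−kₐd) = n₀ᵦ e^(−kᵦd) ⇒ ln(n₀ₐ/n₀ᵦ) = (kₐ − kᵦ)·d
d = ln(0.73/0.46) / (0.59 − 0.435) = 0.4618 / 0.155 = 2.979 km

2.98 km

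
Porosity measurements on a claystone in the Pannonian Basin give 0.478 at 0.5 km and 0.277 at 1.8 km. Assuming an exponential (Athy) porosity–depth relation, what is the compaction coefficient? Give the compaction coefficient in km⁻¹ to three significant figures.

0.420 km⁻¹

Athy: phi(Z) = phi₀ e^(−kZ) ⇒ phi₁/phi₂ = e^{k(Z₂−Z₁)} ⇒ k = ln(phi₁/phi₂)/(Z₂−Z₁)
k = ln(0.478/0.277) / (1.8 − 0.5) = ln(1.726) / 1.3 = 0.5456 / 1.3 = 0.4197 km⁻¹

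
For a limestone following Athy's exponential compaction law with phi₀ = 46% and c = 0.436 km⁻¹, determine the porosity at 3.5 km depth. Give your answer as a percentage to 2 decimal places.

10.00%

phi = phi₀·exp(−c·Z) = 0.46 × exp(−0.436 × 3.5) = 0.46 × exp(−1.526)
  = 0.46 × 0.2174 = 0.1000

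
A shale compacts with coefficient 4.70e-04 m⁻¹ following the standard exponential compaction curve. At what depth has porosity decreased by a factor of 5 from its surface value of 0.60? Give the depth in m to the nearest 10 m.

3420 m

Working in km (1 km = 1000 m; k in km⁻¹ = k in m⁻¹ × 1000):
φ/φ₀ = 1/5 ⇒ exp(−k·Z) = 1/5 ⇒ Z = ln(5) / k
Z = 1.6094 / 0.47 = 3.424 km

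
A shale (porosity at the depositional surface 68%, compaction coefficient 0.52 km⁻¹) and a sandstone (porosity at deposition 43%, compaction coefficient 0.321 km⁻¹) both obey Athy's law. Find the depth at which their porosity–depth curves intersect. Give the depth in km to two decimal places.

2.30 km

Set φ₀ₐ e^(−kₐz) = φ₀ᵦ e^(−kᵦz) ⇒ ln(φ₀ₐ/φ₀ᵦ) = (kₐ − kᵦ)·z
z = ln(0.68/0.43) / (0.52 − 0.321) = 0.4583 / 0.199 = 2.303 km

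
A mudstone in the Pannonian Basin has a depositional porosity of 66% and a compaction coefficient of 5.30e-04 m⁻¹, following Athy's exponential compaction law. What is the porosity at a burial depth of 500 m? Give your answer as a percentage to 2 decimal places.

Working in km (1 km = 1000 m; c in km⁻¹ = c in m⁻¹ × 1000):
n = n₀·exp(−c·Z) = 0.66 × exp(−0.53 × 0.5) = 0.66 × exp(−0.265)
  = 0.66 × 0.7672 = 0.5064

50.64%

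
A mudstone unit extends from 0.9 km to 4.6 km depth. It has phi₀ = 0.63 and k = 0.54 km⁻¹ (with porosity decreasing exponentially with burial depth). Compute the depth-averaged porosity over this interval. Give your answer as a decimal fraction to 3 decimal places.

⟨phi⟩ = (1/(z₂−z₁)) ∫ phi₀ e^(−kz) dz = phi₀·(e^(−k·z₁) − e^(−k·z₂)) / (k·(z₂−z₁))
e^(−0.54×0.9) = 0.6151; e^(−0.54×4.6) = 0.0834
⟨phi⟩ = 0.63 × (0.6151 − 0.0834) / (0.54 × 3.7) = 0.63 × 0.2661 = 0.1676

0.168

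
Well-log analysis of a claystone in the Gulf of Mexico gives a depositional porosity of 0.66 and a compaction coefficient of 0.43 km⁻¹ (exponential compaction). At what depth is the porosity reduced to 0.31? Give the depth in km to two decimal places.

Invert Athy's law: d = ln(φ₀/φ) / k
d = ln(0.66/0.31) / 0.43 = ln(2.129) / 0.43 = 0.7557 / 0.43 = 1.757 km

1.76 km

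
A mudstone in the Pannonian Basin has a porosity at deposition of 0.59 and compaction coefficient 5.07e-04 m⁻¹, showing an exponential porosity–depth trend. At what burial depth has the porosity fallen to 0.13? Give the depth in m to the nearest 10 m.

2980 m

Working in km (1 km = 1000 m; c in km⁻¹ = c in m⁻¹ × 1000):
Invert Athy's law: Z = ln(n₀/n) / c
Z = ln(0.59/0.13) / 0.507 = ln(4.538) / 0.507 = 1.5126 / 0.507 = 2.983 km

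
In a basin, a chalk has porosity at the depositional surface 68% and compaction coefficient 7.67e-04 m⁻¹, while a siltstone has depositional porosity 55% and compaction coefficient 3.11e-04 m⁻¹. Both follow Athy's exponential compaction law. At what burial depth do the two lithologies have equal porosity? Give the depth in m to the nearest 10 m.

470 m

Working in km (1 km = 1000 m; β in km⁻¹ = β in m⁻¹ × 1000):
Set φ₀ₐ e^(−βₐd) = φ₀ᵦ e^(−βᵦd) ⇒ ln(φ₀ₐ/φ₀ᵦ) = (βₐ − βᵦ)·d
d = ln(0.68/0.55) / (0.767 − 0.311) = 0.2122 / 0.456 = 0.465 km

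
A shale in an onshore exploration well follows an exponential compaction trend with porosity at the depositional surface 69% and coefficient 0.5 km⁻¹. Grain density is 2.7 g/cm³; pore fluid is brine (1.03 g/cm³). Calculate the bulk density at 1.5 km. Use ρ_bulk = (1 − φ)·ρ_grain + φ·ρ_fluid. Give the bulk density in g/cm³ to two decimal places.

2.16 g/cm³

Porosity at depth: φ = 0.69·exp(−0.5×1.5) = 0.69×0.4724 = 0.3259
Bulk density: ρ_b = (1−φ)ρ_g + φ·ρ_f = 0.6741×2.7 + 0.3259×1.03
       = 1.820 + 0.336 = 2.156 g/cm³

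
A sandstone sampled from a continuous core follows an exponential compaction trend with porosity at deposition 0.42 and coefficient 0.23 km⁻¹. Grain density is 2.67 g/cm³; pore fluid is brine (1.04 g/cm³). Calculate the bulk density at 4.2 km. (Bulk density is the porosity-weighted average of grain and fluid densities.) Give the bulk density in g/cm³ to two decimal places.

2.41 g/cm³

Porosity at depth: phi = 0.42·exp(−0.23×4.2) = 0.42×0.3806 = 0.1599
Bulk density: ρ_b = (1−phi)ρ_g + phi·ρ_f = 0.8401×2.67 + 0.1599×1.04
       = 2.243 + 0.166 = 2.409 g/cm³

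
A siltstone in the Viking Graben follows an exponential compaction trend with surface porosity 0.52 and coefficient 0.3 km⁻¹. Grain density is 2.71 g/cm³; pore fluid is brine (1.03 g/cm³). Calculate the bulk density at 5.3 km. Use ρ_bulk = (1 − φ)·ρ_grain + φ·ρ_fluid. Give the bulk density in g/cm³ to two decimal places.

Porosity at depth: φ = 0.52·exp(−0.3×5.3) = 0.52×0.2039 = 0.1060
Bulk density: ρ_b = (1−φ)ρ_g + φ·ρ_f = 0.8940×2.71 + 0.1060×1.03
       = 2.423 + 0.109 = 2.532 g/cm³

2.53 g/cm³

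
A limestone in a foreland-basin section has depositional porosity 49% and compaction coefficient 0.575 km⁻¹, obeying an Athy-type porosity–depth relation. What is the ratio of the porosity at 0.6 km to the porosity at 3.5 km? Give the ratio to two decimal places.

phi(d₁)/phi(d₂) = e^(−β·d₁)/e^(−β·d₂) = e^{β(d₂−d₁)}
= exp(0.575 × 2.9) = exp(1.667) = 5.2989

5.30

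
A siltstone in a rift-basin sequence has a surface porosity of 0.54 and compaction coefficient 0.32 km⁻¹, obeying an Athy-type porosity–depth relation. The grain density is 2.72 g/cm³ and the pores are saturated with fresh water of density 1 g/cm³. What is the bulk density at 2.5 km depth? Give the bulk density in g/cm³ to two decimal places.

2.30 g/cm³

Porosity at depth: φ = 0.54·exp(−0.32×2.5) = 0.54×0.4493 = 0.2426
Bulk density: ρ_b = (1−φ)ρ_g + φ·ρ_f = 0.7574×2.72 + 0.2426×1
       = 2.060 + 0.243 = 2.303 g/cm³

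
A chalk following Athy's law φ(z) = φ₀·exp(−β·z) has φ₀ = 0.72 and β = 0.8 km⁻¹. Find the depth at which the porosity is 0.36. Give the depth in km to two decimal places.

Invert Athy's law: z = ln(φ₀/φ) / β
z = ln(0.72/0.36) / 0.8 = ln(2) / 0.8 = 0.6931 / 0.8 = 0.866 km

0.87 km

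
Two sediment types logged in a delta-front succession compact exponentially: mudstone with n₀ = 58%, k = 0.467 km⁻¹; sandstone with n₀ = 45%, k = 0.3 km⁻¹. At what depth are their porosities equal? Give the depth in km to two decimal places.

Set n₀ₐ e^(−kₐz) = n₀ᵦ e^(−kᵦz) ⇒ ln(n₀ₐ/n₀ᵦ) = (kₐ − kᵦ)·z
z = ln(0.58/0.45) / (0.467 − 0.3) = 0.2538 / 0.167 = 1.520 km

1.52 km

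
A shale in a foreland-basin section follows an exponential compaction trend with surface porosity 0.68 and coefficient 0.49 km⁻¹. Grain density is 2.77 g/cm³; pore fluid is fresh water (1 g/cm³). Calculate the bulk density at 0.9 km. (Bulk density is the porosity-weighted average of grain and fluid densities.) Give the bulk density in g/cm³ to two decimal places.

Porosity at depth: φ = 0.68·exp(−0.49×0.9) = 0.68×0.6434 = 0.4375
Bulk density: ρ_b = (1−φ)ρ_g + φ·ρ_f = 0.5625×2.77 + 0.4375×1
       = 1.558 + 0.438 = 1.996 g/cm³

2.00 g/cm³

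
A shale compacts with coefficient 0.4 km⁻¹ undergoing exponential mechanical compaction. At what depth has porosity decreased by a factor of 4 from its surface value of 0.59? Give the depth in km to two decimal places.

n/n₀ = 1/4 ⇒ exp(−β·Z) = 1/4 ⇒ Z = ln(4) / β
Z = 1.3863 / 0.4 = 3.466 km

3.47 km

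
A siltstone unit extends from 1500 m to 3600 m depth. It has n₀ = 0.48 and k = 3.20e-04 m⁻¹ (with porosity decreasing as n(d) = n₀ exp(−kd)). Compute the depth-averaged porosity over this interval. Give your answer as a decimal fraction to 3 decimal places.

0.216

Working in km (1 km = 1000 m; k in km⁻¹ = k in m⁻¹ × 1000):
⟨n⟩ = (1/(d₂−d₁)) ∫ n₀ e^(−kd) dd = n₀·(e^(−k·d₁) − e^(−k·d₂)) / (k·(d₂−d₁))
e^(−0.32×1.5) = 0.6188; e^(−0.32×3.6) = 0.3160
⟨n⟩ = 0.48 × (0.6188 − 0.3160) / (0.32 × 2.1) = 0.48 × 0.4506 = 0.2163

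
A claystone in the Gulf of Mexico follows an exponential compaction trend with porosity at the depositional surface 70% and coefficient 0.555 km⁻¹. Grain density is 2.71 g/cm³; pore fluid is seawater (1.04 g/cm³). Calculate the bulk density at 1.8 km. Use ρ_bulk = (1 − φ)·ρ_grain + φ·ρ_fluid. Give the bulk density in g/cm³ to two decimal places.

Porosity at depth: phi = 0.7·exp(−0.555×1.8) = 0.7×0.3682 = 0.2578
Bulk density: ρ_b = (1−phi)ρ_g + phi·ρ_f = 0.7422×2.71 + 0.2578×1.04
       = 2.011 + 0.268 = 2.280 g/cm³

2.28 g/cm³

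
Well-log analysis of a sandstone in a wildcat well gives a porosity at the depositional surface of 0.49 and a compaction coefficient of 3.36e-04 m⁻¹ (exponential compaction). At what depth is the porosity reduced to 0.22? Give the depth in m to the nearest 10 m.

Working in km (1 km = 1000 m; c in km⁻¹ = c in m⁻¹ × 1000):
Invert Athy's law: z = ln(phi₀/phi) / c
z = ln(0.49/0.22) / 0.336 = ln(2.227) / 0.336 = 0.8008 / 0.336 = 2.383 km

2380 m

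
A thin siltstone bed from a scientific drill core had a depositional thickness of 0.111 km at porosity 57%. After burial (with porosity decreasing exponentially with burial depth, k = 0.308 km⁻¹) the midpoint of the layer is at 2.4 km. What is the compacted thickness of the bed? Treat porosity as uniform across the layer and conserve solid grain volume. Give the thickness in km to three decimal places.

0.066 km

Porosity at 2.4 km: n = 0.57·exp(−0.308×2.4) = 0.2722
Solid-volume conservation: h(1−n) = h₀(1−n₀) ⇒ h = h₀·(1−n₀)/(1−n)
h = 0.111 × (1 − 0.57)/(1 − 0.2722) = 0.111 × 0.5908 = 0.0656 km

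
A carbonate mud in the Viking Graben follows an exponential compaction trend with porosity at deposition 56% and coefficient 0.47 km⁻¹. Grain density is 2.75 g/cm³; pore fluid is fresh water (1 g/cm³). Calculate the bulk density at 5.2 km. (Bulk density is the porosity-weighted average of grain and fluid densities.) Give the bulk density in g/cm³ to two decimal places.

Porosity at depth: φ = 0.56·exp(−0.47×5.2) = 0.56×0.0868 = 0.0486
Bulk density: ρ_b = (1−φ)ρ_g + φ·ρ_f = 0.9514×2.75 + 0.0486×1
       = 2.616 + 0.049 = 2.665 g/cm³

2.66 g/cm³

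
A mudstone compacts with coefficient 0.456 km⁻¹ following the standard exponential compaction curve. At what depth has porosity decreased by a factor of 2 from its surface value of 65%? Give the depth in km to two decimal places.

φ/φ₀ = 1/2 ⇒ exp(−k·Z) = 1/2 ⇒ Z = ln(2) / k
Z = 0.6931 / 0.456 = 1.520 km

1.52 km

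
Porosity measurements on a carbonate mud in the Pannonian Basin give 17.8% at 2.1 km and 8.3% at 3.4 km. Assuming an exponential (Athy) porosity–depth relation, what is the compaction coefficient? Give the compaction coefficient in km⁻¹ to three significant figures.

0.587 km⁻¹

Athy: φ(Z) = φ₀ e^(−cZ) ⇒ φ₁/φ₂ = e^{c(Z₂−Z₁)} ⇒ c = ln(φ₁/φ₂)/(Z₂−Z₁)
c = ln(0.178/0.083) / (3.4 − 2.1) = ln(2.145) / 1.3 = 0.7629 / 1.3 = 0.5869 km⁻¹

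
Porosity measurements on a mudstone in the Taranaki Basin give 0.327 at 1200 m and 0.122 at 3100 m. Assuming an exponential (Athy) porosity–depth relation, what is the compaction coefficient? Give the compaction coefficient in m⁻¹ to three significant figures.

Working in km (1 km = 1000 m; c in km⁻¹ = c in m⁻¹ × 1000):
Athy: n(Z) = n₀ e^(−cZ) ⇒ n₁/n₂ = e^{c(Z₂−Z₁)} ⇒ c = ln(n₁/n₂)/(Z₂−Z₁)
c = ln(0.327/0.122) / (3.1 − 1.2) = ln(2.68) / 1.9 = 0.9859 / 1.9 = 0.5189 km⁻¹

0.000519 m⁻¹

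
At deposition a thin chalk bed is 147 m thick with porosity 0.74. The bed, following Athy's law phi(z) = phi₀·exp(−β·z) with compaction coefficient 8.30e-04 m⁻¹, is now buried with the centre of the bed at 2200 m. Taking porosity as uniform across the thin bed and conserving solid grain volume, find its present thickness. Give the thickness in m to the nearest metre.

Working in km (1 km = 1000 m; β in km⁻¹ = β in m⁻¹ × 1000):
Porosity at 2.2 km: phi = 0.74·exp(−0.83×2.2) = 0.1192
Solid-volume conservation: h(1−phi) = h₀(1−phi₀) ⇒ h = h₀·(1−phi₀)/(1−phi)
h = 0.147 × (1 − 0.74)/(1 − 0.1192) = 0.147 × 0.2952 = 0.0434 km

43 m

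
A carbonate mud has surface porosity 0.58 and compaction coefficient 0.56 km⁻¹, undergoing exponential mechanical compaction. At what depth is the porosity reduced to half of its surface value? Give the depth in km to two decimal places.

1.24 km

n/n₀ = 1/2 ⇒ exp(−c·z) = 1/2 ⇒ z = ln(2) / c
z = 0.6931 / 0.56 = 1.238 km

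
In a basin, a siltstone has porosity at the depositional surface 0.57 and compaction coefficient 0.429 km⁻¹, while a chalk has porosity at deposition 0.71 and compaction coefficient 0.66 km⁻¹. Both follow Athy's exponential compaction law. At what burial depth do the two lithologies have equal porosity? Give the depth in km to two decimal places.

0.95 km

Set phi₀ₐ e^(−cₐd) = phi₀ᵦ e^(−cᵦd) ⇒ ln(phi₀ₐ/phi₀ᵦ) = (cₐ − cᵦ)·d
d = ln(0.57/0.71) / (0.429 − 0.66) = -0.2196 / -0.231 = 0.951 km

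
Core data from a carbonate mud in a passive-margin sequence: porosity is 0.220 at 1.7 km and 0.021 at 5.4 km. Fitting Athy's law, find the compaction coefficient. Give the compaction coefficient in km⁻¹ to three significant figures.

Athy: n(d) = n₀ e^(−βd) ⇒ n₁/n₂ = e^{β(d₂−d₁)} ⇒ β = ln(n₁/n₂)/(d₂−d₁)
β = ln(0.22/0.021) / (5.4 − 1.7) = ln(10.48) / 3.7 = 2.3491 / 3.7 = 0.6349 km⁻¹

0.635 km⁻¹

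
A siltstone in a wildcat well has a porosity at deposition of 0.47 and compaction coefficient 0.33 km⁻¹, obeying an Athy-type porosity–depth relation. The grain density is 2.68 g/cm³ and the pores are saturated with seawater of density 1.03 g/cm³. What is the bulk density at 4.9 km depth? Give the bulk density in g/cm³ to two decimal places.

2.53 g/cm³

Porosity at depth: n = 0.47·exp(−0.33×4.9) = 0.47×0.1985 = 0.0933
Bulk density: ρ_b = (1−n)ρ_g + n·ρ_f = 0.9067×2.68 + 0.0933×1.03
       = 2.430 + 0.096 = 2.526 g/cm³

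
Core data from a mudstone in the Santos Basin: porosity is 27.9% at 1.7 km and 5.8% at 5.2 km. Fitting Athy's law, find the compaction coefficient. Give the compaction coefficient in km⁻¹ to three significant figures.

Athy: phi(Z) = phi₀ e^(−βZ) ⇒ phi₁/phi₂ = e^{β(Z₂−Z₁)} ⇒ β = ln(phi₁/phi₂)/(Z₂−Z₁)
β = ln(0.279/0.058) / (5.2 − 1.7) = ln(4.81) / 3.5 = 1.5708 / 3.5 = 0.4488 km⁻¹

0.449 km⁻¹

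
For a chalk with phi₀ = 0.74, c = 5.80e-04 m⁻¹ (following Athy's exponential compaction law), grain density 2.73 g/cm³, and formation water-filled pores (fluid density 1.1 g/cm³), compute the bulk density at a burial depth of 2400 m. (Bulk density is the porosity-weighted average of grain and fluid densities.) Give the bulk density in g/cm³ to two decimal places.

2.43 g/cm³

Working in km (1 km = 1000 m; c in km⁻¹ = c in m⁻¹ × 1000):
Porosity at depth: phi = 0.74·exp(−0.58×2.4) = 0.74×0.2486 = 0.1839
Bulk density: ρ_b = (1−phi)ρ_g + phi·ρ_f = 0.8161×2.73 + 0.1839×1.1
       = 2.228 + 0.202 = 2.430 g/cm³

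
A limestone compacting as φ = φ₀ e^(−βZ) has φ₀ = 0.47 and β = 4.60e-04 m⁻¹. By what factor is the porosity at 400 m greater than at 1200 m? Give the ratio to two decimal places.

1.44

Working in km (1 km = 1000 m; β in km⁻¹ = β in m⁻¹ × 1000):
φ(Z₁)/φ(Z₂) = e^(−β·Z₁)/e^(−β·Z₂) = e^{β(Z₂−Z₁)}
= exp(0.46 × 0.8) = exp(0.368) = 1.4448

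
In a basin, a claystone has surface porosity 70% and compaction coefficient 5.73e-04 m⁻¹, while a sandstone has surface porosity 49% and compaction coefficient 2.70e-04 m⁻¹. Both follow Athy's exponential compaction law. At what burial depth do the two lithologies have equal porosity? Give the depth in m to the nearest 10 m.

1180 m

Working in km (1 km = 1000 m; k in km⁻¹ = k in m⁻¹ × 1000):
Set n₀ₐ e^(−kₐZ) = n₀ᵦ e^(−kᵦZ) ⇒ ln(n₀ₐ/n₀ᵦ) = (kₐ − kᵦ)·Z
Z = ln(0.7/0.49) / (0.573 − 0.27) = 0.3567 / 0.303 = 1.177 km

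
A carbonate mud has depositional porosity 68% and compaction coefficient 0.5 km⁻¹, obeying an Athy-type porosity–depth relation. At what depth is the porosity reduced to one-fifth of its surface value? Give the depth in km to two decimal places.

3.22 km

φ/φ₀ = 1/5 ⇒ exp(−β·z) = 1/5 ⇒ z = ln(5) / β
z = 1.6094 / 0.5 = 3.219 km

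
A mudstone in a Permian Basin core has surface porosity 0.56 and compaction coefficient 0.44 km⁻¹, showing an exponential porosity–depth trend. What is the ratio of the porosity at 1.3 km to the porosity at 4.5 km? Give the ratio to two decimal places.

4.09

phi(d₁)/phi(d₂) = e^(−β·d₁)/e^(−β·d₂) = e^{β(d₂−d₁)}
= exp(0.44 × 3.2) = exp(1.408) = 4.0878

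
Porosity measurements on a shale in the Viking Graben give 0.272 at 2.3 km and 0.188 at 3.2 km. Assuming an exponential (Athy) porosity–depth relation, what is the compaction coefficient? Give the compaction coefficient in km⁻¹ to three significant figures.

0.410 km⁻¹

Athy: φ(z) = φ₀ e^(−kz) ⇒ φ₁/φ₂ = e^{k(z₂−z₁)} ⇒ k = ln(φ₁/φ₂)/(z₂−z₁)
k = ln(0.272/0.188) / (3.2 − 2.3) = ln(1.447) / 0.9 = 0.3694 / 0.9 = 0.4104 km⁻¹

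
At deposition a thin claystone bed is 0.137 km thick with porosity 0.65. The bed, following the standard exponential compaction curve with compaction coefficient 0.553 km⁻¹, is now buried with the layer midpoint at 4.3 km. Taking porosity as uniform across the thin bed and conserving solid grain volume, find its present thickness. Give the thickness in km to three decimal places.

0.051 km

Porosity at 4.3 km: φ = 0.65·exp(−0.553×4.3) = 0.0603
Solid-volume conservation: h(1−φ) = h₀(1−φ₀) ⇒ h = h₀·(1−φ₀)/(1−φ)
h = 0.137 × (1 − 0.65)/(1 − 0.0603) = 0.137 × 0.3725 = 0.0510 km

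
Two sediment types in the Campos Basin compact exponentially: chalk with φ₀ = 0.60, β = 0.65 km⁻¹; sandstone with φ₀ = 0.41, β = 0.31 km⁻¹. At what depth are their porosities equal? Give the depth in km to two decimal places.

1.12 km

Set φ₀ₐ e^(−βₐZ) = φ₀ᵦ e^(−βᵦZ) ⇒ ln(φ₀ₐ/φ₀ᵦ) = (βₐ − βᵦ)·Z
Z = ln(0.6/0.41) / (0.65 − 0.31) = 0.3808 / 0.34 = 1.120 km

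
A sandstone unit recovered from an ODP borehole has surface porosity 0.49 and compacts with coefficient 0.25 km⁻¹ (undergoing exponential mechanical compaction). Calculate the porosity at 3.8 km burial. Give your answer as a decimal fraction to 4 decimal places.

phi = phi₀·exp(−c·z) = 0.49 × exp(−0.25 × 3.8) = 0.49 × exp(−0.95)
  = 0.49 × 0.3867 = 0.1895

0.1895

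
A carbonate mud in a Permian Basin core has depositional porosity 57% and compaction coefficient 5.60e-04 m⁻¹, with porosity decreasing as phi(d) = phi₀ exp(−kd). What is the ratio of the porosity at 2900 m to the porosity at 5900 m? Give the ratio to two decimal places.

Working in km (1 km = 1000 m; k in km⁻¹ = k in m⁻¹ × 1000):
phi(d₁)/phi(d₂) = e^(−k·d₁)/e^(−k·d₂) = e^{k(d₂−d₁)}
= exp(0.56 × 3) = exp(1.68) = 5.3656

5.37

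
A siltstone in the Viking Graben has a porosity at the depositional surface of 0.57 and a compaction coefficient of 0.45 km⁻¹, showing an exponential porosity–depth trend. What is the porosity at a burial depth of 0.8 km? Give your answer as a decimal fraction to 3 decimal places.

n = n₀·exp(−k·z) = 0.57 × exp(−0.45 × 0.8) = 0.57 × exp(−0.36)
  = 0.57 × 0.6977 = 0.3977

0.398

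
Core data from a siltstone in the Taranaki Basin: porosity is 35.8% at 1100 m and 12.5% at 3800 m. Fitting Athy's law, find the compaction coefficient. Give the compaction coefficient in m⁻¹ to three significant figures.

Working in km (1 km = 1000 m; c in km⁻¹ = c in m⁻¹ × 1000):
Athy: n(d) = n₀ e^(−cd) ⇒ n₁/n₂ = e^{c(d₂−d₁)} ⇒ c = ln(n₁/n₂)/(d₂−d₁)
c = ln(0.358/0.125) / (3.8 − 1.1) = ln(2.864) / 2.7 = 1.0522 / 2.7 = 0.3897 km⁻¹

0.000390 m⁻¹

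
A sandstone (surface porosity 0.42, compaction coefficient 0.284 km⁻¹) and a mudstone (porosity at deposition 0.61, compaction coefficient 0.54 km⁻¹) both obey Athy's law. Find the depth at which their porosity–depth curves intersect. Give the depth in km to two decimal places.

1.46 km

Set n₀ₐ e^(−kₐZ) = n₀ᵦ e^(−kᵦZ) ⇒ ln(n₀ₐ/n₀ᵦ) = (kₐ − kᵦ)·Z
Z = ln(0.42/0.61) / (0.284 − 0.54) = -0.3732 / -0.256 = 1.458 km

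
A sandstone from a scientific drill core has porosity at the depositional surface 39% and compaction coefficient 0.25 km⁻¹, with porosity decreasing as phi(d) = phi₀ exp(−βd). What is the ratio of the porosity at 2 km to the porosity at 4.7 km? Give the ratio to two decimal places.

1.96

phi(d₁)/phi(d₂) = e^(−β·d₁)/e^(−β·d₂) = e^{β(d₂−d₁)}
= exp(0.25 × 2.7) = exp(0.675) = 1.9640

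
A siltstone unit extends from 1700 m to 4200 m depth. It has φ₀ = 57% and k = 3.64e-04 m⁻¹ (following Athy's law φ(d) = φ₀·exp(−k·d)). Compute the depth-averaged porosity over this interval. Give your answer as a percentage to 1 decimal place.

Working in km (1 km = 1000 m; k in km⁻¹ = k in m⁻¹ × 1000):
⟨φ⟩ = (1/(d₂−d₁)) ∫ φ₀ e^(−kd) dd = φ₀·(e^(−k·d₁) − e^(−k·d₂)) / (k·(d₂−d₁))
e^(−0.364×1.7) = 0.5386; e^(−0.364×4.2) = 0.2168
⟨φ⟩ = 0.57 × (0.5386 − 0.2168) / (0.364 × 2.5) = 0.57 × 0.3536 = 0.2016

20.2%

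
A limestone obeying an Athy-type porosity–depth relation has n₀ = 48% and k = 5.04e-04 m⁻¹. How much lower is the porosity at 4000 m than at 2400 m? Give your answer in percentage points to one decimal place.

Working in km (1 km = 1000 m; k in km⁻¹ = k in m⁻¹ × 1000):
n(2.4) = 0.48·e^(−0.504×2.4) = 0.1432
n(4) = 0.48·e^(−0.504×4) = 0.0639
Δn = 0.1432 − 0.0639 = 0.0793

7.9 percentage points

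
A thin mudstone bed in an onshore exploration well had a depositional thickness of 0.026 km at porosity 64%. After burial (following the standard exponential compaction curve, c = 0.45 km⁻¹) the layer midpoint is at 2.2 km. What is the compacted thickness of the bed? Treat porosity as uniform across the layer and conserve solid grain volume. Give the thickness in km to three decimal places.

0.012 km

Porosity at 2.2 km: phi = 0.64·exp(−0.45×2.2) = 0.2378
Solid-volume conservation: h(1−phi) = h₀(1−phi₀) ⇒ h = h₀·(1−phi₀)/(1−phi)
h = 0.026 × (1 − 0.64)/(1 − 0.2378) = 0.026 × 0.4723 = 0.0123 km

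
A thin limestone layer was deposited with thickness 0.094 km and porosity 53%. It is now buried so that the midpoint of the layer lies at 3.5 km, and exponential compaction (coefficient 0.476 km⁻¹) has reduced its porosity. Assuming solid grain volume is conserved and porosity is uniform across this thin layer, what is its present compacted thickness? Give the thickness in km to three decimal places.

0.049 km

Porosity at 3.5 km: φ = 0.53·exp(−0.476×3.5) = 0.1002
Solid-volume conservation: h(1−φ) = h₀(1−φ₀) ⇒ h = h₀·(1−φ₀)/(1−φ)
h = 0.094 × (1 − 0.53)/(1 − 0.1002) = 0.094 × 0.5223 = 0.0491 km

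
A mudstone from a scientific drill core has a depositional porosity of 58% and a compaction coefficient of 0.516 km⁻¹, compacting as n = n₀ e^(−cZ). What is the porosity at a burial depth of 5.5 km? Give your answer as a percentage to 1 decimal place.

3.4%

n = n₀·exp(−c·Z) = 0.58 × exp(−0.516 × 5.5) = 0.58 × exp(−2.838)
  = 0.58 × 0.0585 = 0.0340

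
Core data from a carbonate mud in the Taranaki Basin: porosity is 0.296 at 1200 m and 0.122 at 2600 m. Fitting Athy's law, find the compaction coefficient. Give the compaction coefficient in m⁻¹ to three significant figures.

Working in km (1 km = 1000 m; c in km⁻¹ = c in m⁻¹ × 1000):
Athy: n(d) = n₀ e^(−cd) ⇒ n₁/n₂ = e^{c(d₂−d₁)} ⇒ c = ln(n₁/n₂)/(d₂−d₁)
c = ln(0.296/0.122) / (2.6 − 1.2) = ln(2.426) / 1.4 = 0.8863 / 1.4 = 0.6331 km⁻¹

0.000633 m⁻¹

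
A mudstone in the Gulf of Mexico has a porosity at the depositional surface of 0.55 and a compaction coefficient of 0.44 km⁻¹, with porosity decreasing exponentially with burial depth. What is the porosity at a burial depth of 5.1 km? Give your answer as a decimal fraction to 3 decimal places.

0.058

n = n₀·exp(−k·Z) = 0.55 × exp(−0.44 × 5.1) = 0.55 × exp(−2.244)
  = 0.55 × 0.1060 = 0.0583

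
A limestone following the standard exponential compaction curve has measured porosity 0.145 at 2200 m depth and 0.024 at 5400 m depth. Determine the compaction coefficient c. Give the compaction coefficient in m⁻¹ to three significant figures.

0.000562 m⁻¹

Working in km (1 km = 1000 m; c in km⁻¹ = c in m⁻¹ × 1000):
Athy: φ(d) = φ₀ e^(−cd) ⇒ φ₁/φ₂ = e^{c(d₂−d₁)} ⇒ c = ln(φ₁/φ₂)/(d₂−d₁)
c = ln(0.145/0.024) / (5.4 − 2.2) = ln(6.042) / 3.2 = 1.7987 / 3.2 = 0.5621 km⁻¹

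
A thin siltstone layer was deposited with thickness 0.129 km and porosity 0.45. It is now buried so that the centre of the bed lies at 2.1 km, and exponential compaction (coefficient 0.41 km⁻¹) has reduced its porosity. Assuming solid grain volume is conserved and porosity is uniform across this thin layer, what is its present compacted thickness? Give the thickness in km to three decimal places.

Porosity at 2.1 km: n = 0.45·exp(−0.41×2.1) = 0.1902
Solid-volume conservation: h(1−n) = h₀(1−n₀) ⇒ h = h₀·(1−n₀)/(1−n)
h = 0.129 × (1 − 0.45)/(1 − 0.1902) = 0.129 × 0.6792 = 0.0876 km

0.088 km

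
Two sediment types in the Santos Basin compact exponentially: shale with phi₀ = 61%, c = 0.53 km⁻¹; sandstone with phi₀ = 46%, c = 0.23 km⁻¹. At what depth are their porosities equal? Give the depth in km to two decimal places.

Set phi₀ₐ e^(−cₐz) = phi₀ᵦ e^(−cᵦz) ⇒ ln(phi₀ₐ/phi₀ᵦ) = (cₐ − cᵦ)·z
z = ln(0.61/0.46) / (0.53 − 0.23) = 0.2822 / 0.3 = 0.941 km

0.94 km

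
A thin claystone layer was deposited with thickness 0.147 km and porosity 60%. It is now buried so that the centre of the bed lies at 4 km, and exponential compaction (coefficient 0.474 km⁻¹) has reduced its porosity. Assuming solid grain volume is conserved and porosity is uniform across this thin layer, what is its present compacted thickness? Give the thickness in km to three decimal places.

0.065 km

Porosity at 4 km: n = 0.6·exp(−0.474×4) = 0.0901
Solid-volume conservation: h(1−n) = h₀(1−n₀) ⇒ h = h₀·(1−n₀)/(1−n)
h = 0.147 × (1 − 0.6)/(1 − 0.0901) = 0.147 × 0.4396 = 0.0646 km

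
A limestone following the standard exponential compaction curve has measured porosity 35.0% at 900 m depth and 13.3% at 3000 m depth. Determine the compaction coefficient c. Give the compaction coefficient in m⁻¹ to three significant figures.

Working in km (1 km = 1000 m; c in km⁻¹ = c in m⁻¹ × 1000):
Athy: phi(d) = phi₀ e^(−cd) ⇒ phi₁/phi₂ = e^{c(d₂−d₁)} ⇒ c = ln(phi₁/phi₂)/(d₂−d₁)
c = ln(0.35/0.133) / (3 − 0.9) = ln(2.632) / 2.1 = 0.9676 / 2.1 = 0.4608 km⁻¹

0.000461 m⁻¹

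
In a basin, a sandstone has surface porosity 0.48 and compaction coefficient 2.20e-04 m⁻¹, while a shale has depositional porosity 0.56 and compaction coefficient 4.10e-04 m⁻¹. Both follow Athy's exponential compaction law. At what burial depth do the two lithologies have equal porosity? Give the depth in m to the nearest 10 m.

Working in km (1 km = 1000 m; β in km⁻¹ = β in m⁻¹ × 1000):
Set n₀ₐ e^(−βₐz) = n₀ᵦ e^(−βᵦz) ⇒ ln(n₀ₐ/n₀ᵦ) = (βₐ − βᵦ)·z
z = ln(0.48/0.56) / (0.22 − 0.41) = -0.1542 / -0.19 = 0.811 km

810 m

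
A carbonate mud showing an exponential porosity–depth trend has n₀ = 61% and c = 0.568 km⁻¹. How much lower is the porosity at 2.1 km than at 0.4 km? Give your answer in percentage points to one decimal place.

30.1 percentage points

n(0.4) = 0.61·e^(−0.568×0.4) = 0.4860
n(2.1) = 0.61·e^(−0.568×2.1) = 0.1851
Δn = 0.4860 − 0.1851 = 0.3010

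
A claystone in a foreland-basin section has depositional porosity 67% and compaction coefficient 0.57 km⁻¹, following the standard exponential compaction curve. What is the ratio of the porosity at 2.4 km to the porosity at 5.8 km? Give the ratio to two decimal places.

n(d₁)/n(d₂) = e^(−β·d₁)/e^(−β·d₂) = e^{β(d₂−d₁)}
= exp(0.57 × 3.4) = exp(1.938) = 6.9448

6.94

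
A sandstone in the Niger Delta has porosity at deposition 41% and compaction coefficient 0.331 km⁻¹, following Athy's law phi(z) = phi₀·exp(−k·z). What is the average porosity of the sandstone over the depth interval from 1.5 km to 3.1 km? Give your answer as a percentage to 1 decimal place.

⟨phi⟩ = (1/(z₂−z₁)) ∫ phi₀ e^(−kz) dz = phi₀·(e^(−k·z₁) − e^(−k·z₂)) / (k·(z₂−z₁))
e^(−0.331×1.5) = 0.6087; e^(−0.331×3.1) = 0.3584
⟨phi⟩ = 0.41 × (0.6087 − 0.3584) / (0.331 × 1.6) = 0.41 × 0.4725 = 0.1937

19.4%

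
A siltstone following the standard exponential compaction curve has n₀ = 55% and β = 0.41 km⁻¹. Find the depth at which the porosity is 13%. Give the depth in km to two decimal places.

Invert Athy's law: Z = ln(n₀/n) / β
Z = ln(0.55/0.13) / 0.41 = ln(4.231) / 0.41 = 1.4424 / 0.41 = 3.518 km

3.52 km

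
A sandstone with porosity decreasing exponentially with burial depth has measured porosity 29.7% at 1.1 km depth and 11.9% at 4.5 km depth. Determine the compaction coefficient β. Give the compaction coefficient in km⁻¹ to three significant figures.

0.269 km⁻¹

Athy: n(d) = n₀ e^(−βd) ⇒ n₁/n₂ = e^{β(d₂−d₁)} ⇒ β = ln(n₁/n₂)/(d₂−d₁)
β = ln(0.297/0.119) / (4.5 − 1.1) = ln(2.496) / 3.4 = 0.9146 / 3.4 = 0.269 km⁻¹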